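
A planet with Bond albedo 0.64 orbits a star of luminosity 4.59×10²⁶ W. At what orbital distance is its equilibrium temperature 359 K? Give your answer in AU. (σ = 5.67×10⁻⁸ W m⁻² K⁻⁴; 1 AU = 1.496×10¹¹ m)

From T_eq⁴ = L(1−A)/(16πσd²): d = √[L(1−A)/(16πσT_eq⁴)].
d = √[4.59×10²⁶ × 0.36 / (16π × 5.67×10⁻⁸ × (359)⁴)] = 5.91×10¹⁰ m = 0.395 AU.

d ≈ 0.395 AU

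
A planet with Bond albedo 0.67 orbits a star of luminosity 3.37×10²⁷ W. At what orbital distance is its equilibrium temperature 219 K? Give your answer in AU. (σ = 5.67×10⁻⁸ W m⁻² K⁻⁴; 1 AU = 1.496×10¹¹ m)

d ≈ 2.75 AU

From T_eq⁴ = L(1−A)/(16πσd²): d = √[L(1−A)/(16πσT_eq⁴)].
d = √[3.37×10²⁷ × 0.33 / (16π × 5.67×10⁻⁸ × (219)⁴)] = 4.12×10¹¹ m = 2.75 AU.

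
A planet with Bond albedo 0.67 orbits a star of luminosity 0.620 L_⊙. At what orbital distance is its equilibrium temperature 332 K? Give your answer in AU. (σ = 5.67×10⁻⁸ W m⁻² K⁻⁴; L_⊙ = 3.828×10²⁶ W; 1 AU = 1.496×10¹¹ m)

d ≈ 0.318 AU

L = 0.620 × 3.828×10²⁶ = 2.37×10²⁶ W.
From T_eq⁴ = L(1−A)/(16πσd²): d = √[L(1−A)/(16πσT_eq⁴)].
d = √[2.37×10²⁶ × 0.33 / (16π × 5.67×10⁻⁸ × (332)⁴)] = 4.76×10¹⁰ m = 0.318 AU.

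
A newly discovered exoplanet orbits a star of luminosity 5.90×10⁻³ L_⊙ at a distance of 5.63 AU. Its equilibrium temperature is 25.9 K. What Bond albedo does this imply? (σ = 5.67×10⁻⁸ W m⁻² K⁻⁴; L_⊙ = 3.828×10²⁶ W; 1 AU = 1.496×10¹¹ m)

d = 5.63 AU = 8.42×10¹¹ m.
L = 5.90×10⁻³ × 3.828×10²⁶ = 2.26×10²⁴ W.
Flux: S = L/(4πd²) = 2.26×10²⁴/(4π×(8.42×10¹¹)²) = 0.253 W m⁻².
From T_eq⁴ = S(1−A)/(4σ): 1−A = 4σT_eq⁴/S.
1−A = 4 × 5.67×10⁻⁸ × (25.9)⁴ / 0.253 = 0.403.

A ≈ 0.60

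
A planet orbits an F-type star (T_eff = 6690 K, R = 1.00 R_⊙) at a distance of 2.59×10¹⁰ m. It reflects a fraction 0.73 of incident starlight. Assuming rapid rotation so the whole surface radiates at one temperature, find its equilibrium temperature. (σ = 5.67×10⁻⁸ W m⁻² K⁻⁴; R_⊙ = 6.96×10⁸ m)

R_⋆ = 1.00 × 6.96×10⁸ = 6.96×10⁸ m.
L = 4πR_⋆²σT_⋆⁴ = 4π(6.96×10⁸)² × 5.67×10⁻⁸ × (6690)⁴ = 6.91×10²⁶ W.
S = L/(4πd²) = 8.20×10⁴ W m⁻².
Energy balance: absorbed = emitted ⇒ πR²·S(1−A) = 4πR²·σT_eq⁴, so T_eq⁴ = S(1−A)/(4σ).
T_eq = [8.20×10⁴ × 0.27 / (4 × 5.67×10⁻⁸)]^(1/4) = (9.76×10¹⁰)^(1/4) = 559 K.

T_eq ≈ 559 K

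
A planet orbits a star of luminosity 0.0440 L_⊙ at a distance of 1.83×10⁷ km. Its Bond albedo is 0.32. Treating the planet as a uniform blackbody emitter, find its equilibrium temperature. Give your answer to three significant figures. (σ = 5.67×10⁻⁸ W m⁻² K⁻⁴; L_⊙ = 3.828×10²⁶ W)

T_eq ≈ 331 K

d = 1.83×10⁷ km = 1.83×10¹⁰ m.
L = 0.0440 × 3.828×10²⁶ = 1.68×10²⁵ W.
Flux: S = L/(4πd²) = 1.68×10²⁵/(4π×(1.83×10¹⁰)²) = 4000 W m⁻².
Energy balance: absorbed = emitted ⇒ πR²·S(1−A) = 4πR²·σT_eq⁴, so T_eq⁴ = S(1−A)/(4σ).
T_eq = [4000 × 0.68 / (4 × 5.67×10⁻⁸)]^(1/4) = (1.20×10¹⁰)^(1/4) = 331 K.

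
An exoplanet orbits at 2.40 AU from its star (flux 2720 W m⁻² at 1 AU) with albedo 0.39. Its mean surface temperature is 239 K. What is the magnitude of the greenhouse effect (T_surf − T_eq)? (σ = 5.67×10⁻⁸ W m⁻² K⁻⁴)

ΔT ≈ 50.2 K

S = 2720/2.40² = 472.2 W m⁻².
T_eq = [S(1−A)/(4σ)]^(1/4) = [472.2×0.61/(4×5.67×10⁻⁸)]^(1/4) = 188.8 K.
ΔT = T_surf − T_eq = 239 − 188.8.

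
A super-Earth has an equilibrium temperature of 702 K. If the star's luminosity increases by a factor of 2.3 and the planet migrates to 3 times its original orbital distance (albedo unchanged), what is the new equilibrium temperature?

T_eq ∝ L^(1/4) · d^(−1/2).
T′ = 702 × 2.3^(1/4) / 3^(1/2) = 499 K.

T_eq ≈ 499 K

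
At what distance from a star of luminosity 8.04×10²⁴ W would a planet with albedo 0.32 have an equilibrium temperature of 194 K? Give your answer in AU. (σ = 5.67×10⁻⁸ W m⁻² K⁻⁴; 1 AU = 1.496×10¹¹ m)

From T_eq⁴ = L(1−A)/(16πσd²): d = √[L(1−A)/(16πσT_eq⁴)].
d = √[8.04×10²⁴ × 0.68 / (16π × 5.67×10⁻⁸ × (194)⁴)] = 3.68×10¹⁰ m = 0.246 AU.

d ≈ 0.246 AU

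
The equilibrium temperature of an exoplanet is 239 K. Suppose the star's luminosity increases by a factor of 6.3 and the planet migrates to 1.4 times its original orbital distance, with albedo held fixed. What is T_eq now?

T_eq ≈ 320 K

T_eq ∝ L^(1/4) · d^(−1/2).
T′ = 239 × 6.3^(1/4) / 1.4^(1/2) = 320 K.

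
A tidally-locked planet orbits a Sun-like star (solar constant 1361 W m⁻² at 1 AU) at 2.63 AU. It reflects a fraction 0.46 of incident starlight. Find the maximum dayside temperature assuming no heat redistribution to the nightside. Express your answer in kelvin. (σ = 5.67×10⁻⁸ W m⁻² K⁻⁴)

Flux at 2.63 AU: S = 1361/2.63² = 197 W m⁻².
With no redistribution each surface element balances locally: S(1−A) = σT⁴.
T = [197 × 0.54 / 5.67×10⁻⁸]^(1/4) = (1.87×10⁹)^(1/4) = 208 K.

T_ss ≈ 208 K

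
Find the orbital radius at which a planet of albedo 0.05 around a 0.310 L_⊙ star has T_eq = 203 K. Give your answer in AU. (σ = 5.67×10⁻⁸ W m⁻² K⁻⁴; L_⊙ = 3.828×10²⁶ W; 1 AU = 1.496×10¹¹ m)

d ≈ 1.02 AU

L = 0.310 × 3.828×10²⁶ = 1.19×10²⁶ W.
From T_eq⁴ = L(1−A)/(16πσd²): d = √[L(1−A)/(16πσT_eq⁴)].
d = √[1.19×10²⁶ × 0.95 / (16π × 5.67×10⁻⁸ × (203)⁴)] = 1.53×10¹¹ m = 1.02 AU.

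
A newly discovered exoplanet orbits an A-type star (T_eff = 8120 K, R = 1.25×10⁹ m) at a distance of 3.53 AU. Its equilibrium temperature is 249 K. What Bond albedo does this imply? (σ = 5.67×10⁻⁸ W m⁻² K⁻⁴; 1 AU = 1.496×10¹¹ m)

d = 3.53 AU = 5.28×10¹¹ m.
L = 4πR_⋆²σT_⋆⁴ = 4π(1.25×10⁹)² × 5.67×10⁻⁸ × (8120)⁴ = 4.84×10²⁷ W.
S = L/(4πd²) = 1380 W m⁻².
From T_eq⁴ = S(1−A)/(4σ): 1−A = 4σT_eq⁴/S.
1−A = 4 × 5.67×10⁻⁸ × (249)⁴ / 1380 = 0.631.

A ≈ 0.37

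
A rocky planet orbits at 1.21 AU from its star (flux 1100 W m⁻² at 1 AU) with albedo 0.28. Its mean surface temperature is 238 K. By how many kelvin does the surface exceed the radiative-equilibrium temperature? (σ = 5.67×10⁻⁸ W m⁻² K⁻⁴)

ΔT ≈ 17.0 K

S = 1100/1.21² = 751.3 W m⁻².
T_eq = [S(1−A)/(4σ)]^(1/4) = [751.3×0.72/(4×5.67×10⁻⁸)]^(1/4) = 221.0 K.
ΔT = T_surf − T_eq = 238 − 221.0.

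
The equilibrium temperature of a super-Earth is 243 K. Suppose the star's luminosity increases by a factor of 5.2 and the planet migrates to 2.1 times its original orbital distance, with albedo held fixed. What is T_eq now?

T_eq ≈ 253 K

T_eq ∝ L^(1/4) · d^(−1/2).
T′ = 243 × 5.2^(1/4) / 2.1^(1/2) = 253 K.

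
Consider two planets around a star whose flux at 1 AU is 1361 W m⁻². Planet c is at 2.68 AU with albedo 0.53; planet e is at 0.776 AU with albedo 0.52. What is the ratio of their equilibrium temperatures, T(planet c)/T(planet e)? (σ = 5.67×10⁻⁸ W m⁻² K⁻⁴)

T_eq = [S₀(1−A)/(4σd²)]^(1/4), so T ∝ (1−A)^(1/4) / √d.
T₁ = [1361×0.47/(4×5.67×10⁻⁸×2.68²)]^(1/4) = 140.77 K.
T₂ = [1361×0.48/(4×5.67×10⁻⁸×0.776²)]^(1/4) = 262.99 K.

T₁/T₂ ≈ 0.535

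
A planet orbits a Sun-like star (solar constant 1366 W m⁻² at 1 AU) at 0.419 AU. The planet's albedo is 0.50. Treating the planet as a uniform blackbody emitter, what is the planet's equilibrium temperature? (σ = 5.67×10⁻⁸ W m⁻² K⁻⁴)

T_eq ≈ 362 K

Flux at 0.419 AU: S = 1366/0.419² = 7780 W m⁻².
Energy balance: absorbed = emitted ⇒ πR²·S(1−A) = 4πR²·σT_eq⁴, so T_eq⁴ = S(1−A)/(4σ).
T_eq = [7780 × 0.50 / (4 × 5.67×10⁻⁸)]^(1/4) = (1.72×10¹⁰)^(1/4) = 362 K.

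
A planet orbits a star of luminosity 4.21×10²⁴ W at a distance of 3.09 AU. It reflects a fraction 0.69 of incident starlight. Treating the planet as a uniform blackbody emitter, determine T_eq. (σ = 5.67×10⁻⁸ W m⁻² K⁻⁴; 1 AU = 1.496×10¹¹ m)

T_eq ≈ 38.3 K

d = 3.09 AU = 4.62×10¹¹ m.
Flux: S = L/(4πd²) = 4.21×10²⁴/(4π×(4.62×10¹¹)²) = 1.57 W m⁻².
Energy balance: absorbed = emitted ⇒ πR²·S(1−A) = 4πR²·σT_eq⁴, so T_eq⁴ = S(1−A)/(4σ).
T_eq = [1.57 × 0.31 / (4 × 5.67×10⁻⁸)]^(1/4) = (2.14×10⁶)^(1/4) = 38.3 K.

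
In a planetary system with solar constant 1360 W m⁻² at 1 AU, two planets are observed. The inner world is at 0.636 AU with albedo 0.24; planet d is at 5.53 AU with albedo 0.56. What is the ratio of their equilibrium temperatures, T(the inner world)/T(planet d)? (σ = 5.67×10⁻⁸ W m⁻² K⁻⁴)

T_eq = [S₀(1−A)/(4σd²)]^(1/4), so T ∝ (1−A)^(1/4) / √d.
T₁ = [1360×0.76/(4×5.67×10⁻⁸×0.636²)]^(1/4) = 325.80 K.
T₂ = [1360×0.44/(4×5.67×10⁻⁸×5.53²)]^(1/4) = 96.38 K.

T₁/T₂ ≈ 3.380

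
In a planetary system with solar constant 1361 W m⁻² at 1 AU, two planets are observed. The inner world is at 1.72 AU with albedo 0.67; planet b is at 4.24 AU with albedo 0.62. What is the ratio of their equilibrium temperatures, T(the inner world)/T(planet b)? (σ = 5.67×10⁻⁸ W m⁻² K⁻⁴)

T₁/T₂ ≈ 1.516

T_eq = [S₀(1−A)/(4σd²)]^(1/4), so T ∝ (1−A)^(1/4) / √d.
T₁ = [1361×0.33/(4×5.67×10⁻⁸×1.72²)]^(1/4) = 160.85 K.
T₂ = [1361×0.38/(4×5.67×10⁻⁸×4.24²)]^(1/4) = 106.12 K.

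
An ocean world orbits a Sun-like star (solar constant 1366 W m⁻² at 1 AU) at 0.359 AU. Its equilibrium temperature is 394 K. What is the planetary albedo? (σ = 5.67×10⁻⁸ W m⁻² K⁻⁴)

A ≈ 0.48

Flux at 0.359 AU: S = 1366/0.359² = 1.06×10⁴ W m⁻².
From T_eq⁴ = S(1−A)/(4σ): 1−A = 4σT_eq⁴/S.
1−A = 4 × 5.67×10⁻⁸ × (394)⁴ / 1.06×10⁴ = 0.516.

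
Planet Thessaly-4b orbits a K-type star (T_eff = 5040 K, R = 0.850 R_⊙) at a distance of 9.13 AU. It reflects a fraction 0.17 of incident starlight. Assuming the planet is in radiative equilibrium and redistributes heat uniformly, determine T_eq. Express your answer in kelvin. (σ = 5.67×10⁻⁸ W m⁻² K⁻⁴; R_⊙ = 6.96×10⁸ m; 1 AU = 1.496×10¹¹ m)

T_eq ≈ 70.8 K

R_⋆ = 0.850 × 6.96×10⁸ = 5.92×10⁸ m.
d = 9.13 AU = 1.37×10¹² m.
L = 4πR_⋆²σT_⋆⁴ = 4π(5.92×10⁸)² × 5.67×10⁻⁸ × (5040)⁴ = 1.61×10²⁶ W.
S = L/(4πd²) = 6.86 W m⁻².
Energy balance: absorbed = emitted ⇒ πR²·S(1−A) = 4πR²·σT_eq⁴, so T_eq⁴ = S(1−A)/(4σ).
T_eq = [6.86 × 0.83 / (4 × 5.67×10⁻⁸)]^(1/4) = (2.51×10⁷)^(1/4) = 70.8 K.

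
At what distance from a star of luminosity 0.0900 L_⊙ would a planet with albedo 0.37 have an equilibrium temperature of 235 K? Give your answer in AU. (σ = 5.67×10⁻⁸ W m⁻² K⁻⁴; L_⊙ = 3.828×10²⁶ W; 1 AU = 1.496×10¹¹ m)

d ≈ 0.334 AU

L = 0.0900 × 3.828×10²⁶ = 3.45×10²⁵ W.
From T_eq⁴ = L(1−A)/(16πσd²): d = √[L(1−A)/(16πσT_eq⁴)].
d = √[3.45×10²⁵ × 0.63 / (16π × 5.67×10⁻⁸ × (235)⁴)] = 5.00×10¹⁰ m = 0.334 AU.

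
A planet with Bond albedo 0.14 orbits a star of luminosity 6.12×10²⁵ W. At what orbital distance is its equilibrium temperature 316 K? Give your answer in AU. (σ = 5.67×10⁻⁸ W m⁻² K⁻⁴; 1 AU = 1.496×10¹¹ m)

d ≈ 0.288 AU

From T_eq⁴ = L(1−A)/(16πσd²): d = √[L(1−A)/(16πσT_eq⁴)].
d = √[6.12×10²⁵ × 0.86 / (16π × 5.67×10⁻⁸ × (316)⁴)] = 4.30×10¹⁰ m = 0.288 AU.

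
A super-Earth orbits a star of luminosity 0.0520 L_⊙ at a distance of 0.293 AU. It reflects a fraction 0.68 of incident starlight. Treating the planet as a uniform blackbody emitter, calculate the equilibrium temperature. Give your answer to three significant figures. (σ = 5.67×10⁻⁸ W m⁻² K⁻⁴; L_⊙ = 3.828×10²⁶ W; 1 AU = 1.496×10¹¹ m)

T_eq ≈ 185 K

d = 0.293 AU = 4.38×10¹⁰ m.
L = 0.0520 × 3.828×10²⁶ = 1.99×10²⁵ W.
Flux: S = L/(4πd²) = 1.99×10²⁵/(4π×(4.38×10¹⁰)²) = 824 W m⁻².
Energy balance: absorbed = emitted ⇒ πR²·S(1−A) = 4πR²·σT_eq⁴, so T_eq⁴ = S(1−A)/(4σ).
T_eq = [824 × 0.32 / (4 × 5.67×10⁻⁸)]^(1/4) = (1.16×10⁹)^(1/4) = 185 K.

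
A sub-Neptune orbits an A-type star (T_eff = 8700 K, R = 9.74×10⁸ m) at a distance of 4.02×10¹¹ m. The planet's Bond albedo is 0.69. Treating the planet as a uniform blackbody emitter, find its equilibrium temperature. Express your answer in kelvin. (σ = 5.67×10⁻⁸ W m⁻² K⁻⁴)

T_eq ≈ 226 K

L = 4πR_⋆²σT_⋆⁴ = 4π(9.74×10⁸)² × 5.67×10⁻⁸ × (8700)⁴ = 3.87×10²⁷ W.
S = L/(4πd²) = 1910 W m⁻².
Energy balance: absorbed = emitted ⇒ πR²·S(1−A) = 4πR²·σT_eq⁴, so T_eq⁴ = S(1−A)/(4σ).
T_eq = [1910 × 0.31 / (4 × 5.67×10⁻⁸)]^(1/4) = (2.61×10⁹)^(1/4) = 226 K.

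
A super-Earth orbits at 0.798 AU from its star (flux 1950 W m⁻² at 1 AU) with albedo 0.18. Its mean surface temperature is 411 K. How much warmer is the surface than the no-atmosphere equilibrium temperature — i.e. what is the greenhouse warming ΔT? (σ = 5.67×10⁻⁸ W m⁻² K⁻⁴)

S = 1950/0.798² = 3062 W m⁻².
T_eq = [S(1−A)/(4σ)]^(1/4) = [3062×0.82/(4×5.67×10⁻⁸)]^(1/4) = 324.4 K.
ΔT = T_surf − T_eq = 411 − 324.4.

ΔT ≈ 86.6 K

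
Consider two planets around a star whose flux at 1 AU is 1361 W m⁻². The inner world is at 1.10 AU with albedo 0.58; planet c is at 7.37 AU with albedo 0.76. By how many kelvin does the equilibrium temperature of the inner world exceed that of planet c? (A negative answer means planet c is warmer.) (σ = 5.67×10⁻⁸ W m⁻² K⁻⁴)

T_eq = [S₀(1−A)/(4σd²)]^(1/4), so T ∝ (1−A)^(1/4) / √d.
T₁ = [1361×0.42/(4×5.67×10⁻⁸×1.10²)]^(1/4) = 213.63 K.
T₂ = [1361×0.24/(4×5.67×10⁻⁸×7.37²)]^(1/4) = 71.76 K.

ΔT ≈ 141.9 K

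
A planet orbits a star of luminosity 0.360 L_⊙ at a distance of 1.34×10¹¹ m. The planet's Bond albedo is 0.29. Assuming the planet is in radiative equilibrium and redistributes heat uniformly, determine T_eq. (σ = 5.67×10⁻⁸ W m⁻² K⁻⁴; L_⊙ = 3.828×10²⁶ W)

T_eq ≈ 209 K

L = 0.360 × 3.828×10²⁶ = 1.38×10²⁶ W.
Flux: S = L/(4πd²) = 1.38×10²⁶/(4π×(1.34×10¹¹)²) = 611 W m⁻².
Energy balance: absorbed = emitted ⇒ πR²·S(1−A) = 4πR²·σT_eq⁴, so T_eq⁴ = S(1−A)/(4σ).
T_eq = [611 × 0.71 / (4 × 5.67×10⁻⁸)]^(1/4) = (1.91×10⁹)^(1/4) = 209 K.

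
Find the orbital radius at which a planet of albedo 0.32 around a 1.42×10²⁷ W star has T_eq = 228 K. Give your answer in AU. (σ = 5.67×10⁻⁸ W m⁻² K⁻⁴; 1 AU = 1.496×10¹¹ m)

From T_eq⁴ = L(1−A)/(16πσd²): d = √[L(1−A)/(16πσT_eq⁴)].
d = √[1.42×10²⁷ × 0.68 / (16π × 5.67×10⁻⁸ × (228)⁴)] = 3.54×10¹¹ m = 2.37 AU.

d ≈ 2.37 AU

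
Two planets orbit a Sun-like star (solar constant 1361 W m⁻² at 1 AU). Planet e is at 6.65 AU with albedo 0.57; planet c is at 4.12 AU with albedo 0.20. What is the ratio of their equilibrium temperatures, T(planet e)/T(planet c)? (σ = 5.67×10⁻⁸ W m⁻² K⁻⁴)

T_eq = [S₀(1−A)/(4σd²)]^(1/4), so T ∝ (1−A)^(1/4) / √d.
T₁ = [1361×0.43/(4×5.67×10⁻⁸×6.65²)]^(1/4) = 87.40 K.
T₂ = [1361×0.80/(4×5.67×10⁻⁸×4.12²)]^(1/4) = 129.68 K.

T₁/T₂ ≈ 0.674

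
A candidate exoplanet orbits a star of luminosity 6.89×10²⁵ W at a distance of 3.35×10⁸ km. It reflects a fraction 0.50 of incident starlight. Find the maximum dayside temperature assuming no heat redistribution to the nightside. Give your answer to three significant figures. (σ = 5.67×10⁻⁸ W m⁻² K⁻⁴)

T_ss ≈ 144 K

d = 3.35×10⁸ km = 3.35×10¹¹ m.
Flux: S = L/(4πd²) = 6.89×10²⁵/(4π×(3.35×10¹¹)²) = 48.9 W m⁻².
With no redistribution each surface element balances locally: S(1−A) = σT⁴.
T = [48.9 × 0.50 / 5.67×10⁻⁸]^(1/4) = (4.31×10⁸)^(1/4) = 144 K.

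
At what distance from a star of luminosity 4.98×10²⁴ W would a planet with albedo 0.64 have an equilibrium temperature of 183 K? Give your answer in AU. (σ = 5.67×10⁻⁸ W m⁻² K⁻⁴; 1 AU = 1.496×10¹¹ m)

d ≈ 0.158 AU

From T_eq⁴ = L(1−A)/(16πσd²): d = √[L(1−A)/(16πσT_eq⁴)].
d = √[4.98×10²⁴ × 0.36 / (16π × 5.67×10⁻⁸ × (183)⁴)] = 2.37×10¹⁰ m = 0.158 AU.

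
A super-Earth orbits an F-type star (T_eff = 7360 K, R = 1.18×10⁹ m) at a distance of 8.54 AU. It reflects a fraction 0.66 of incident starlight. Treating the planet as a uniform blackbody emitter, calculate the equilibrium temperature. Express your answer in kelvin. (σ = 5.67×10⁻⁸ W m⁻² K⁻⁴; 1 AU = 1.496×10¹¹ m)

T_eq ≈ 121 K

d = 8.54 AU = 1.28×10¹² m.
L = 4πR_⋆²σT_⋆⁴ = 4π(1.18×10⁹)² × 5.67×10⁻⁸ × (7360)⁴ = 2.91×10²⁷ W.
S = L/(4πd²) = 142 W m⁻².
Energy balance: absorbed = emitted ⇒ πR²·S(1−A) = 4πR²·σT_eq⁴, so T_eq⁴ = S(1−A)/(4σ).
T_eq = [142 × 0.34 / (4 × 5.67×10⁻⁸)]^(1/4) = (2.13×10⁸)^(1/4) = 121 K.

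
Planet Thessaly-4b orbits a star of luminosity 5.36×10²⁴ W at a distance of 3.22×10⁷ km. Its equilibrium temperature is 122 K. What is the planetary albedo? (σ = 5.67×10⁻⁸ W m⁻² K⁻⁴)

d = 3.22×10⁷ km = 3.22×10¹⁰ m.
Flux: S = L/(4πd²) = 5.36×10²⁴/(4π×(3.22×10¹⁰)²) = 411 W m⁻².
From T_eq⁴ = S(1−A)/(4σ): 1−A = 4σT_eq⁴/S.
1−A = 4 × 5.67×10⁻⁸ × (122)⁴ / 411 = 0.122.

A ≈ 0.88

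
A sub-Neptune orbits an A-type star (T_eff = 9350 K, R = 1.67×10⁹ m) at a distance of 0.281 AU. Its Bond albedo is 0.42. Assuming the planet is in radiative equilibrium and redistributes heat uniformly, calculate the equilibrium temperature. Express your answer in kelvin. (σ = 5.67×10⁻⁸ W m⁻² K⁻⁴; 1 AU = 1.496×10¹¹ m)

T_eq ≈ 1150 K

d = 0.281 AU = 4.20×10¹⁰ m.
L = 4πR_⋆²σT_⋆⁴ = 4π(1.67×10⁹)² × 5.67×10⁻⁸ × (9350)⁴ = 1.52×10²⁸ W.
S = L/(4πd²) = 6.84×10⁵ W m⁻².
Energy balance: absorbed = emitted ⇒ πR²·S(1−A) = 4πR²·σT_eq⁴, so T_eq⁴ = S(1−A)/(4σ).
T_eq = [6.84×10⁵ × 0.58 / (4 × 5.67×10⁻⁸)]^(1/4) = (1.75×10¹²)^(1/4) = 1150 K.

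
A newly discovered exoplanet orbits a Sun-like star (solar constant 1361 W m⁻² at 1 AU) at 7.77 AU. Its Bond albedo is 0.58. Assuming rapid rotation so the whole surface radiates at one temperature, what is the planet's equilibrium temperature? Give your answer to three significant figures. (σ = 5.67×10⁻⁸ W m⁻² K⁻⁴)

Flux at 7.77 AU: S = 1361/7.77² = 22.5 W m⁻².
Energy balance: absorbed = emitted ⇒ πR²·S(1−A) = 4πR²·σT_eq⁴, so T_eq⁴ = S(1−A)/(4σ).
T_eq = [22.5 × 0.42 / (4 × 5.67×10⁻⁸)]^(1/4) = (4.17×10⁷)^(1/4) = 80.4 K.

T_eq ≈ 80.4 K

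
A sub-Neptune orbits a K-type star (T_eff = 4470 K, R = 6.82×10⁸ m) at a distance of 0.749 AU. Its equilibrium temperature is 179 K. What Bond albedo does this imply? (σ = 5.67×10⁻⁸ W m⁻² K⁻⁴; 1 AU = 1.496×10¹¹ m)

A ≈ 0.72

d = 0.749 AU = 1.12×10¹¹ m.
L = 4πR_⋆²σT_⋆⁴ = 4π(6.82×10⁸)² × 5.67×10⁻⁸ × (4470)⁴ = 1.32×10²⁶ W.
S = L/(4πd²) = 839 W m⁻².
From T_eq⁴ = S(1−A)/(4σ): 1−A = 4σT_eq⁴/S.
1−A = 4 × 5.67×10⁻⁸ × (179)⁴ / 839 = 0.278.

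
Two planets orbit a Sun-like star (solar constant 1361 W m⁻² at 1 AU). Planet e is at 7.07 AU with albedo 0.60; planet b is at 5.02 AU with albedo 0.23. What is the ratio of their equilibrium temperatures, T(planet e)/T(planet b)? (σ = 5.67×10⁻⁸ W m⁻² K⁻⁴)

T_eq = [S₀(1−A)/(4σd²)]^(1/4), so T ∝ (1−A)^(1/4) / √d.
T₁ = [1361×0.40/(4×5.67×10⁻⁸×7.07²)]^(1/4) = 83.25 K.
T₂ = [1361×0.77/(4×5.67×10⁻⁸×5.02²)]^(1/4) = 116.37 K.

T₁/T₂ ≈ 0.715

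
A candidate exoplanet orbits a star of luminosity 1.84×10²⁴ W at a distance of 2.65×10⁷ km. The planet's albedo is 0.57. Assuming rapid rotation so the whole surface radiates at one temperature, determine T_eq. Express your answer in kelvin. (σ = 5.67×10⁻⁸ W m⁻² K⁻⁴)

d = 2.65×10⁷ km = 2.65×10¹⁰ m.
Flux: S = L/(4πd²) = 1.84×10²⁴/(4π×(2.65×10¹⁰)²) = 209 W m⁻².
Energy balance: absorbed = emitted ⇒ πR²·S(1−A) = 4πR²·σT_eq⁴, so T_eq⁴ = S(1−A)/(4σ).
T_eq = [209 × 0.43 / (4 × 5.67×10⁻⁸)]^(1/4) = (3.95×10⁸)^(1/4) = 141 K.

T_eq ≈ 141 K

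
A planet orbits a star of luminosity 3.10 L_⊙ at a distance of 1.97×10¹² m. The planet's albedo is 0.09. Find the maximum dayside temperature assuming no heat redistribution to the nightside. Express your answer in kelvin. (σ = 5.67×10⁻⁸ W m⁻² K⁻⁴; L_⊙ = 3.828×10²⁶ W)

L = 3.10 × 3.828×10²⁶ = 1.19×10²⁷ W.
Flux: S = L/(4πd²) = 1.19×10²⁷/(4π×(1.97×10¹²)²) = 24.3 W m⁻².
With no redistribution each surface element balances locally: S(1−A) = σT⁴.
T = [24.3 × 0.91 / 5.67×10⁻⁸]^(1/4) = (3.91×10⁸)^(1/4) = 141 K.

T_ss ≈ 141 K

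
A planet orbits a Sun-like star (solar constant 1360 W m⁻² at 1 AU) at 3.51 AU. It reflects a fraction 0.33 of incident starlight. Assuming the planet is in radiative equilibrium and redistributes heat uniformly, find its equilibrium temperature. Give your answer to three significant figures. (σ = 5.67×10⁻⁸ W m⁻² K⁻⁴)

T_eq ≈ 134 K

Flux at 3.51 AU: S = 1360/3.51² = 110 W m⁻².
Energy balance: absorbed = emitted ⇒ πR²·S(1−A) = 4πR²·σT_eq⁴, so T_eq⁴ = S(1−A)/(4σ).
T_eq = [110 × 0.67 / (4 × 5.67×10⁻⁸)]^(1/4) = (3.26×10⁸)^(1/4) = 134 K.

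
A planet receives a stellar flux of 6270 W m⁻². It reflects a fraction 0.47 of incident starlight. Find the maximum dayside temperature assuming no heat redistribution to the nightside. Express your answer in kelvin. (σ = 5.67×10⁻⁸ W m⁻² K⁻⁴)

With no redistribution each surface element balances locally: S(1−A) = σT⁴.
T = [6270 × 0.53 / 5.67×10⁻⁸]^(1/4) = (5.86×10¹⁰)^(1/4) = 492 K.

T_ss ≈ 492 K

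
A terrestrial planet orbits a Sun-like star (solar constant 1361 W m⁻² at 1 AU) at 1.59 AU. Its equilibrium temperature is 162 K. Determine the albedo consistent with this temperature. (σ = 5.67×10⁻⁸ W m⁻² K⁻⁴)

A ≈ 0.71

Flux at 1.59 AU: S = 1361/1.59² = 538 W m⁻².
From T_eq⁴ = S(1−A)/(4σ): 1−A = 4σT_eq⁴/S.
1−A = 4 × 5.67×10⁻⁸ × (162)⁴ / 538 = 0.290.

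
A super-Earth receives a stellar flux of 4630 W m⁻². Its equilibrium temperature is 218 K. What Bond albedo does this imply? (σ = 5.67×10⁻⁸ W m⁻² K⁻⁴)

From T_eq⁴ = S(1−A)/(4σ): 1−A = 4σT_eq⁴/S.
1−A = 4 × 5.67×10⁻⁸ × (218)⁴ / 4630 = 0.111.

A ≈ 0.89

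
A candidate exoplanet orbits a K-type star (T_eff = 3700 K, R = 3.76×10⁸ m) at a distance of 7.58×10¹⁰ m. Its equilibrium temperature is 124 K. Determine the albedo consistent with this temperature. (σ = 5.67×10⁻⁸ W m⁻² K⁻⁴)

A ≈ 0.79

L = 4πR_⋆²σT_⋆⁴ = 4π(3.76×10⁸)² × 5.67×10⁻⁸ × (3700)⁴ = 1.89×10²⁵ W.
S = L/(4πd²) = 261 W m⁻².
From T_eq⁴ = S(1−A)/(4σ): 1−A = 4σT_eq⁴/S.
1−A = 4 × 5.67×10⁻⁸ × (124)⁴ / 261 = 0.205.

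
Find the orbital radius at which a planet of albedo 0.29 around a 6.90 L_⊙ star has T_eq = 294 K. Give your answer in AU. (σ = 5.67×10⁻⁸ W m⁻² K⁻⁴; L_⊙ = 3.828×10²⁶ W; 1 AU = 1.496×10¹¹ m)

d ≈ 1.98 AU

L = 6.90 × 3.828×10²⁶ = 2.64×10²⁷ W.
From T_eq⁴ = L(1−A)/(16πσd²): d = √[L(1−A)/(16πσT_eq⁴)].
d = √[2.64×10²⁷ × 0.71 / (16π × 5.67×10⁻⁸ × (294)⁴)] = 2.97×10¹¹ m = 1.98 AU.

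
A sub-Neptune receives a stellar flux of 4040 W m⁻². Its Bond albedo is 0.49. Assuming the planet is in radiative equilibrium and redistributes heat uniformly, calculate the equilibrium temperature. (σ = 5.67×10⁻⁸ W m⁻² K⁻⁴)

Energy balance: absorbed = emitted ⇒ πR²·S(1−A) = 4πR²·σT_eq⁴, so T_eq⁴ = S(1−A)/(4σ).
T_eq = [4040 × 0.51 / (4 × 5.67×10⁻⁸)]^(1/4) = (9.08×10⁹)^(1/4) = 309 K.

T_eq ≈ 309 K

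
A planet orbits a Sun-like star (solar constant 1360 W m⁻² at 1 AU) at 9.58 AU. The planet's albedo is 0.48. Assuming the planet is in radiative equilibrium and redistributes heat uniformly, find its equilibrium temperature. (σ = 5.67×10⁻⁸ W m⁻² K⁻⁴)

T_eq ≈ 76.3 K

Flux at 9.58 AU: S = 1360/9.58² = 14.8 W m⁻².
Energy balance: absorbed = emitted ⇒ πR²·S(1−A) = 4πR²·σT_eq⁴, so T_eq⁴ = S(1−A)/(4σ).
T_eq = [14.8 × 0.52 / (4 × 5.67×10⁻⁸)]^(1/4) = (3.40×10⁷)^(1/4) = 76.3 K.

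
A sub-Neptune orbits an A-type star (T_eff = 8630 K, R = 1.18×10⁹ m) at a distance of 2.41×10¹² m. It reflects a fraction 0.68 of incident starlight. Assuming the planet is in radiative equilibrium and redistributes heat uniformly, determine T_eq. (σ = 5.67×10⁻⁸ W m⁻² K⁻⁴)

T_eq ≈ 102 K

L = 4πR_⋆²σT_⋆⁴ = 4π(1.18×10⁹)² × 5.67×10⁻⁸ × (8630)⁴ = 5.50×10²⁷ W.
S = L/(4πd²) = 75.4 W m⁻².
Energy balance: absorbed = emitted ⇒ πR²·S(1−A) = 4πR²·σT_eq⁴, so T_eq⁴ = S(1−A)/(4σ).
T_eq = [75.4 × 0.32 / (4 × 5.67×10⁻⁸)]^(1/4) = (1.06×10⁸)^(1/4) = 102 K.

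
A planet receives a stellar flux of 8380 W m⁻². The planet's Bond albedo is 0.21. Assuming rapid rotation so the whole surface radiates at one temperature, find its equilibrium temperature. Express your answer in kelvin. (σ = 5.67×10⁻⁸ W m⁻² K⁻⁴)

T_eq ≈ 413 K

Energy balance: absorbed = emitted ⇒ πR²·S(1−A) = 4πR²·σT_eq⁴, so T_eq⁴ = S(1−A)/(4σ).
T_eq = [8380 × 0.79 / (4 × 5.67×10⁻⁸)]^(1/4) = (2.92×10¹⁰)^(1/4) = 413 K.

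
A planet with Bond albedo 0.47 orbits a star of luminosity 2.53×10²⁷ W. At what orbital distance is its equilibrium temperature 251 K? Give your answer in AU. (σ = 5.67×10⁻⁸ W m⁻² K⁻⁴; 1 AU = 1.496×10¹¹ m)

d ≈ 2.30 AU

From T_eq⁴ = L(1−A)/(16πσd²): d = √[L(1−A)/(16πσT_eq⁴)].
d = √[2.53×10²⁷ × 0.53 / (16π × 5.67×10⁻⁸ × (251)⁴)] = 3.44×10¹¹ m = 2.30 AU.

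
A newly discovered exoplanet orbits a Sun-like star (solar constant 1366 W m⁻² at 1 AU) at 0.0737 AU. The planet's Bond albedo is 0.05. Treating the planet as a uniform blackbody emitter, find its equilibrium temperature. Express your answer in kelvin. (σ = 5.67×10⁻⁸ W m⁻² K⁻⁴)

T_eq ≈ 1010 K

Flux at 0.0737 AU: S = 1366/0.0737² = 2.51×10⁵ W m⁻².
Energy balance: absorbed = emitted ⇒ πR²·S(1−A) = 4πR²·σT_eq⁴, so T_eq⁴ = S(1−A)/(4σ).
T_eq = [2.51×10⁵ × 0.95 / (4 × 5.67×10⁻⁸)]^(1/4) = (1.05×10¹²)^(1/4) = 1010 K.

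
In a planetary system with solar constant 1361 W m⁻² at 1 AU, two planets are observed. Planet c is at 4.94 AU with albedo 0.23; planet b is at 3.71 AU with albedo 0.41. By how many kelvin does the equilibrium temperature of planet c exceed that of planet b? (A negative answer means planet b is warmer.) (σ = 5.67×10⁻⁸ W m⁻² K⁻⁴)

T_eq = [S₀(1−A)/(4σd²)]^(1/4), so T ∝ (1−A)^(1/4) / √d.
T₁ = [1361×0.77/(4×5.67×10⁻⁸×4.94²)]^(1/4) = 117.30 K.
T₂ = [1361×0.59/(4×5.67×10⁻⁸×3.71²)]^(1/4) = 126.64 K.

ΔT ≈ -9.3 K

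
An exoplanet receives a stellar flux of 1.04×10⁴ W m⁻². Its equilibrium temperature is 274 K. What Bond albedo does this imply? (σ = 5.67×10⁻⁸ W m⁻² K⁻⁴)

From T_eq⁴ = S(1−A)/(4σ): 1−A = 4σT_eq⁴/S.
1−A = 4 × 5.67×10⁻⁸ × (274)⁴ / 1.04×10⁴ = 0.123.

A ≈ 0.88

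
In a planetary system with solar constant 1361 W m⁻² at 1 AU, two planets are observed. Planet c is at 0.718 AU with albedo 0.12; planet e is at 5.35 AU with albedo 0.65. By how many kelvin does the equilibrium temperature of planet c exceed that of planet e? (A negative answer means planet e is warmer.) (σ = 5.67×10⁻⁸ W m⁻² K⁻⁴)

ΔT ≈ 225.6 K

T_eq = [S₀(1−A)/(4σd²)]^(1/4), so T ∝ (1−A)^(1/4) / √d.
T₁ = [1361×0.88/(4×5.67×10⁻⁸×0.718²)]^(1/4) = 318.14 K.
T₂ = [1361×0.35/(4×5.67×10⁻⁸×5.35²)]^(1/4) = 92.55 K.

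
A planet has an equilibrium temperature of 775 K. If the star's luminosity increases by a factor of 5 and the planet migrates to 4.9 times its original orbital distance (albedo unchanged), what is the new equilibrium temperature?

T_eq ≈ 524 K

T_eq ∝ L^(1/4) · d^(−1/2).
T′ = 775 × 5^(1/4) / 4.9^(1/2) = 524 K.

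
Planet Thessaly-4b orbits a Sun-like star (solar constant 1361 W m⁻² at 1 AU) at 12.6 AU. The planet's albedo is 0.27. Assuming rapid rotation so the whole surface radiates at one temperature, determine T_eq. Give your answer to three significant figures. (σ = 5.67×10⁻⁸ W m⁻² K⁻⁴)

Flux at 12.6 AU: S = 1361/12.6² = 8.57 W m⁻².
Energy balance: absorbed = emitted ⇒ πR²·S(1−A) = 4πR²·σT_eq⁴, so T_eq⁴ = S(1−A)/(4σ).
T_eq = [8.57 × 0.73 / (4 × 5.67×10⁻⁸)]^(1/4) = (2.76×10⁷)^(1/4) = 72.5 K.

T_eq ≈ 72.5 K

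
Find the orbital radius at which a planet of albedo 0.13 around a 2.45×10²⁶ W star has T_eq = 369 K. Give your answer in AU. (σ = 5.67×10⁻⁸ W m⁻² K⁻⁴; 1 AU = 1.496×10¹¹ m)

From T_eq⁴ = L(1−A)/(16πσd²): d = √[L(1−A)/(16πσT_eq⁴)].
d = √[2.45×10²⁶ × 0.87 / (16π × 5.67×10⁻⁸ × (369)⁴)] = 6.35×10¹⁰ m = 0.425 AU.

d ≈ 0.425 AU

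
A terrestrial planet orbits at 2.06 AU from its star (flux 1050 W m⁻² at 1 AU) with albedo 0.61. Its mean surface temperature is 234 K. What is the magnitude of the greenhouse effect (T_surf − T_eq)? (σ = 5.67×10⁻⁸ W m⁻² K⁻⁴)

S = 1050/2.06² = 247.4 W m⁻².
T_eq = [S(1−A)/(4σ)]^(1/4) = [247.4×0.39/(4×5.67×10⁻⁸)]^(1/4) = 143.6 K.
ΔT = T_surf − T_eq = 234 − 143.6.

ΔT ≈ 90.4 K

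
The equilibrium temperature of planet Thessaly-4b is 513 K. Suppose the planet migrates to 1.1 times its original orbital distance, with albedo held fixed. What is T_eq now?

T_eq ∝ L^(1/4) · d^(−1/2).
T′ = 513 / 1.1^(1/2) = 489 K.

T_eq ≈ 489 K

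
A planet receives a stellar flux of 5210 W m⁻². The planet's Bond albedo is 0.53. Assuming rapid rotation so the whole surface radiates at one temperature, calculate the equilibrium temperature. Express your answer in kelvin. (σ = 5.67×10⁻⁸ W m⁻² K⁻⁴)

Energy balance: absorbed = emitted ⇒ πR²·S(1−A) = 4πR²·σT_eq⁴, so T_eq⁴ = S(1−A)/(4σ).
T_eq = [5210 × 0.47 / (4 × 5.67×10⁻⁸)]^(1/4) = (1.08×10¹⁰)^(1/4) = 322 K.

T_eq ≈ 322 K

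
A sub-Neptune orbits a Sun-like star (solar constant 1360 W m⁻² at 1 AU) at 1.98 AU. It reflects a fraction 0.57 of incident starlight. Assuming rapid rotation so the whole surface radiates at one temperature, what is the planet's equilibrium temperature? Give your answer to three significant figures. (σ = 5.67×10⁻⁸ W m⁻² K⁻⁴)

Flux at 1.98 AU: S = 1360/1.98² = 347 W m⁻².
Energy balance: absorbed = emitted ⇒ πR²·S(1−A) = 4πR²·σT_eq⁴, so T_eq⁴ = S(1−A)/(4σ).
T_eq = [347 × 0.43 / (4 × 5.67×10⁻⁸)]^(1/4) = (6.58×10⁸)^(1/4) = 160 K.

T_eq ≈ 160 K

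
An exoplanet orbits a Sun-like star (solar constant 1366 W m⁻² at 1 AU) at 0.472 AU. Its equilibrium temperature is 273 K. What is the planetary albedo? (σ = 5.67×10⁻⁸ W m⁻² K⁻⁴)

Flux at 0.472 AU: S = 1366/0.472² = 6130 W m⁻².
From T_eq⁴ = S(1−A)/(4σ): 1−A = 4σT_eq⁴/S.
1−A = 4 × 5.67×10⁻⁸ × (273)⁴ / 6130 = 0.205.

A ≈ 0.79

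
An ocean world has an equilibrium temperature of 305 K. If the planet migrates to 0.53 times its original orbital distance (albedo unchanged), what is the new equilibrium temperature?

T_eq ∝ L^(1/4) · d^(−1/2).
T′ = 305 / 0.53^(1/2) = 419 K.

T_eq ≈ 419 K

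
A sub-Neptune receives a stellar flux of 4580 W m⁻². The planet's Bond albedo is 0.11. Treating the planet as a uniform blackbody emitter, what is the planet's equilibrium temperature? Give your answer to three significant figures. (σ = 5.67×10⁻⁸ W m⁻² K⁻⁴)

Energy balance: absorbed = emitted ⇒ πR²·S(1−A) = 4πR²·σT_eq⁴, so T_eq⁴ = S(1−A)/(4σ).
T_eq = [4580 × 0.89 / (4 × 5.67×10⁻⁸)]^(1/4) = (1.80×10¹⁰)^(1/4) = 366 K.

T_eq ≈ 366 K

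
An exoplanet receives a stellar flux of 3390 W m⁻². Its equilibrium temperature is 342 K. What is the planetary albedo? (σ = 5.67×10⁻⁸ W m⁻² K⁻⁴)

From T_eq⁴ = S(1−A)/(4σ): 1−A = 4σT_eq⁴/S.
1−A = 4 × 5.67×10⁻⁸ × (342)⁴ / 3390 = 0.915.

A ≈ 0.08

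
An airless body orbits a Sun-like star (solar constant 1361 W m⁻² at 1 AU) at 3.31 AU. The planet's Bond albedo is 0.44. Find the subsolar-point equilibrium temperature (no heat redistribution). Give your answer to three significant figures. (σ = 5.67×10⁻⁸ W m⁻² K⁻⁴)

T_ss ≈ 187 K

Flux at 3.31 AU: S = 1361/3.31² = 124 W m⁻².
At the subsolar point the surface absorbs S(1−A) and emits σT⁴ per unit area — no factor of 4, since only the local patch is in balance.
T = [124 × 0.56 / 5.67×10⁻⁸]^(1/4) = (1.23×10⁹)^(1/4) = 187 K.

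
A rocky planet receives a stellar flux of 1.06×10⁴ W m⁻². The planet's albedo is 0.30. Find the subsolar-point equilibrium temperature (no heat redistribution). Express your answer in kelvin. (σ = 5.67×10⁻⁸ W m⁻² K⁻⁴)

At the subsolar point the surface absorbs S(1−A) and emits σT⁴ per unit area — no factor of 4, since only the local patch is in balance.
T = [1.06×10⁴ × 0.70 / 5.67×10⁻⁸]^(1/4) = (1.31×10¹¹)^(1/4) = 601 K.

T_ss ≈ 601 K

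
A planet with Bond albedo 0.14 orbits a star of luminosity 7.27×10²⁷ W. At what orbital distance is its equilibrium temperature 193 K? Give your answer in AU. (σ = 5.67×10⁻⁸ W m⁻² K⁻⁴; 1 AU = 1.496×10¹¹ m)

From T_eq⁴ = L(1−A)/(16πσd²): d = √[L(1−A)/(16πσT_eq⁴)].
d = √[7.27×10²⁷ × 0.86 / (16π × 5.67×10⁻⁸ × (193)⁴)] = 1.26×10¹² m = 8.41 AU.

d ≈ 8.41 AU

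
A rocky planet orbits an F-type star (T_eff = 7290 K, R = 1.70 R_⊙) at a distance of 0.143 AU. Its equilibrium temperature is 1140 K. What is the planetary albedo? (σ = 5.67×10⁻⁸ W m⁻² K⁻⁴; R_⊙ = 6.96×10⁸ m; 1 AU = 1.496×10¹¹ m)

R_⋆ = 1.70 × 6.96×10⁸ = 1.18×10⁹ m.
d = 0.143 AU = 2.14×10¹⁰ m.
L = 4πR_⋆²σT_⋆⁴ = 4π(1.18×10⁹)² × 5.67×10⁻⁸ × (7290)⁴ = 2.82×10²⁷ W.
S = L/(4πd²) = 4.90×10⁵ W m⁻².
From T_eq⁴ = S(1−A)/(4σ): 1−A = 4σT_eq⁴/S.
1−A = 4 × 5.67×10⁻⁸ × (1140)⁴ / 4.90×10⁵ = 0.782.

A ≈ 0.22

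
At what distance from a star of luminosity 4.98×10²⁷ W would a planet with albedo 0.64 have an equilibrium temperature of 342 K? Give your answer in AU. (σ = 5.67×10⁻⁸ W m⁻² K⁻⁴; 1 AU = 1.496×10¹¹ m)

From T_eq⁴ = L(1−A)/(16πσd²): d = √[L(1−A)/(16πσT_eq⁴)].
d = √[4.98×10²⁷ × 0.36 / (16π × 5.67×10⁻⁸ × (342)⁴)] = 2.14×10¹¹ m = 1.43 AU.

d ≈ 1.43 AU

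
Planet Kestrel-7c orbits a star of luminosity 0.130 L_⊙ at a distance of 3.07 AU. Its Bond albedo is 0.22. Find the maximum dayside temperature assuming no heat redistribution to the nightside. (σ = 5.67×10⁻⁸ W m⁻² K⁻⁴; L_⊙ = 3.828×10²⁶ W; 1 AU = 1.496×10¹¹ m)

T_ss ≈ 127 K

d = 3.07 AU = 4.59×10¹¹ m.
L = 0.130 × 3.828×10²⁶ = 4.98×10²⁵ W.
Flux: S = L/(4πd²) = 4.98×10²⁵/(4π×(4.59×10¹¹)²) = 18.8 W m⁻².
With no redistribution each surface element balances locally: S(1−A) = σT⁴.
T = [18.8 × 0.78 / 5.67×10⁻⁸]^(1/4) = (2.58×10⁸)^(1/4) = 127 K.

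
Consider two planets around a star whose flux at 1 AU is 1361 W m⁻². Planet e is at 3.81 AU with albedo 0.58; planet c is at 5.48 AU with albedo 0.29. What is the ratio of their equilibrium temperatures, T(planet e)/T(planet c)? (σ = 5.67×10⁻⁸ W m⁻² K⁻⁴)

T_eq = [S₀(1−A)/(4σd²)]^(1/4), so T ∝ (1−A)^(1/4) / √d.
T₁ = [1361×0.42/(4×5.67×10⁻⁸×3.81²)]^(1/4) = 114.79 K.
T₂ = [1361×0.71/(4×5.67×10⁻⁸×5.48²)]^(1/4) = 109.14 K.

T₁/T₂ ≈ 1.052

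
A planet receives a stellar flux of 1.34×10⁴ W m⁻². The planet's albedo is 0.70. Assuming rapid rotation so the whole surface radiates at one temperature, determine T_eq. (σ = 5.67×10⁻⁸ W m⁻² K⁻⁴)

T_eq ≈ 365 K

Energy balance: absorbed = emitted ⇒ πR²·S(1−A) = 4πR²·σT_eq⁴, so T_eq⁴ = S(1−A)/(4σ).
T_eq = [1.34×10⁴ × 0.30 / (4 × 5.67×10⁻⁸)]^(1/4) = (1.77×10¹⁰)^(1/4) = 365 K.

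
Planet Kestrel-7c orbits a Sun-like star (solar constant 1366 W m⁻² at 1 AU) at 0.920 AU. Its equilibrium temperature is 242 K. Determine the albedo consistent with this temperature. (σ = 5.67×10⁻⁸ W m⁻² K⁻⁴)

Flux at 0.920 AU: S = 1366/0.920² = 1610 W m⁻².
From T_eq⁴ = S(1−A)/(4σ): 1−A = 4σT_eq⁴/S.
1−A = 4 × 5.67×10⁻⁸ × (242)⁴ / 1610 = 0.482.

A ≈ 0.52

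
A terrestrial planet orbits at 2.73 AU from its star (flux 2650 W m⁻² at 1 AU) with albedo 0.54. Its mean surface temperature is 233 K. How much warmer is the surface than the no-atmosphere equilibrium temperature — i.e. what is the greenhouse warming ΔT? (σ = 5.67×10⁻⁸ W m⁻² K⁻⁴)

ΔT ≈ 69.1 K

S = 2650/2.73² = 355.6 W m⁻².
T_eq = [S(1−A)/(4σ)]^(1/4) = [355.6×0.46/(4×5.67×10⁻⁸)]^(1/4) = 163.9 K.
ΔT = T_surf − T_eq = 233 − 163.9.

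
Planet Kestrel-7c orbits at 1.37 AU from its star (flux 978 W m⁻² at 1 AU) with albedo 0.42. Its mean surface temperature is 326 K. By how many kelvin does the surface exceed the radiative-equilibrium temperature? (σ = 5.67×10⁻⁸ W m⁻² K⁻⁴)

S = 978/1.37² = 521.1 W m⁻².
T_eq = [S(1−A)/(4σ)]^(1/4) = [521.1×0.58/(4×5.67×10⁻⁸)]^(1/4) = 191.1 K.
ΔT = T_surf − T_eq = 326 − 191.1.

ΔT ≈ 134.9 K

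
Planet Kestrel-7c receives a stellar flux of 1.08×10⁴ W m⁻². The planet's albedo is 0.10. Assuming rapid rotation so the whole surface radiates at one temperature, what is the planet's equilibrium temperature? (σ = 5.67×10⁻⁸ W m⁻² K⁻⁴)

Energy balance: absorbed = emitted ⇒ πR²·S(1−A) = 4πR²·σT_eq⁴, so T_eq⁴ = S(1−A)/(4σ).
T_eq = [1.08×10⁴ × 0.90 / (4 × 5.67×10⁻⁸)]^(1/4) = (4.29×10¹⁰)^(1/4) = 455 K.

T_eq ≈ 455 K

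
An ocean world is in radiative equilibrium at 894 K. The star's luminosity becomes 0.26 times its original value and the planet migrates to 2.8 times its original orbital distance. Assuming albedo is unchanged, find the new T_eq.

T_eq ∝ L^(1/4) · d^(−1/2).
T′ = 894 × 0.26^(1/4) / 2.8^(1/2) = 382 K.

T_eq ≈ 382 K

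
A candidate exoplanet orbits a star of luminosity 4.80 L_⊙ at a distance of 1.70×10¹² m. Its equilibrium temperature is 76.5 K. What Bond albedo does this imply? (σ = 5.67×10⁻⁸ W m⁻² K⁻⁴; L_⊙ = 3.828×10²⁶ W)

A ≈ 0.85

L = 4.80 × 3.828×10²⁶ = 1.84×10²⁷ W.
Flux: S = L/(4πd²) = 1.84×10²⁷/(4π×(1.70×10¹²)²) = 50.6 W m⁻².
From T_eq⁴ = S(1−A)/(4σ): 1−A = 4σT_eq⁴/S.
1−A = 4 × 5.67×10⁻⁸ × (76.5)⁴ / 50.6 = 0.154.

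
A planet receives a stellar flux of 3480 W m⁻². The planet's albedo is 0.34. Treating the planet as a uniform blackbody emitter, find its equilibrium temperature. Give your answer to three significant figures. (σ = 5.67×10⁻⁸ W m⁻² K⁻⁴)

T_eq ≈ 317 K

Energy balance: absorbed = emitted ⇒ πR²·S(1−A) = 4πR²·σT_eq⁴, so T_eq⁴ = S(1−A)/(4σ).
T_eq = [3480 × 0.66 / (4 × 5.67×10⁻⁸)]^(1/4) = (1.01×10¹⁰)^(1/4) = 317 K.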